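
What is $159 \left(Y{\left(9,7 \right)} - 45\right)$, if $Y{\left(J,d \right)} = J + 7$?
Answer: $-4611$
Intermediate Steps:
$Y{\left(J,d \right)} = 7 + J$
$159 \left(Y{\left(9,7 \right)} - 45\right) = 159 \left(\left(7 + 9\right) - 45\right) = 159 \left(16 - 45\right) = 159 \left(-29\right) = -4611$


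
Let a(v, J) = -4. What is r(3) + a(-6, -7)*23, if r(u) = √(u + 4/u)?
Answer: -92 + √39/3 ≈ -89.918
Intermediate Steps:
r(3) + a(-6, -7)*23 = √(3 + 4/3) - 4*23 = √(3 + 4*(⅓)) - 92 = √(3 + 4/3) - 92 = √(13/3) - 92 = √39/3 - 92 = -92 + √39/3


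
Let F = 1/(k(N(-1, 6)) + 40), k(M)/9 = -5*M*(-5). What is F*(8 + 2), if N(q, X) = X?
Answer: 1/139 ≈ 0.0071942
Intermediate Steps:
k(M) = 225*M (k(M) = 9*(-5*M*(-5)) = 9*(25*M) = 225*M)
F = 1/1390 (F = 1/(225*6 + 40) = 1/(1350 + 40) = 1/1390 ≈ 0.00071942)
F*(8 + 2) = (8 + 2)/1390 = (1/1390)*10 = 1/139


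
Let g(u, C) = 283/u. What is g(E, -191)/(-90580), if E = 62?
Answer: -283/5615960 ≈ -5.0392e-5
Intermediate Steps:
g(E, -191)/(-90580) = (283/62)/(-90580) = (283*(1/62))*(-1/90580) = (283/62)*(-1/90580) = -283/5615960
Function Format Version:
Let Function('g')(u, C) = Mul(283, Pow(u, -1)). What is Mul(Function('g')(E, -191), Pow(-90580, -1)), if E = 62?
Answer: Rational(-283, 5615960) ≈ -5.0392e-5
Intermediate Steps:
Mul(Function('g')(E, -191), Pow(-90580, -1)) = Mul(Mul(283, Pow(62, -1)), Pow(-90580, -1)) = Mul(Mul(283, Rational(1, 62)), Rational(-1, 90580)) = Mul(Rational(283, 62), Rational(-1, 90580)) = Rational(-283, 5615960)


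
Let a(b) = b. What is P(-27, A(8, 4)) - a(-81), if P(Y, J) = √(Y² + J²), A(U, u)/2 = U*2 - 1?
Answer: 81 + 3*√181 ≈ 121.36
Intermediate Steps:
A(U, u) = -2 + 4*U (A(U, u) = 2*(U*2 - 1) = 2*(2*U - 1) = 2*(-1 + 2*U) = -2 + 4*U)
P(Y, J) = √(J² + Y²)
P(-27, A(8, 4)) - a(-81) = √((-2 + 4*8)² + (-27)²) - 1*(-81) = √((-2 + 32)² + 729) + 81 = √(30² + 729) + 81 = √(900 + 729) + 81 = √1629 + 81 = 3*√181 + 81 = 81 + 3*√181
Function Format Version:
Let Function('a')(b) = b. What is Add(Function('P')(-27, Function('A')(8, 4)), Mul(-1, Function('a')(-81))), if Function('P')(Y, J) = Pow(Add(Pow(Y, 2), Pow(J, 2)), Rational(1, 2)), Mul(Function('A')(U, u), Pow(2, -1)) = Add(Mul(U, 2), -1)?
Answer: Add(81, Mul(3, Pow(181, Rational(1, 2)))) ≈ 121.36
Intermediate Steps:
Function('A')(U, u) = Add(-2, Mul(4, U)) (Function('A')(U, u) = Mul(2, Add(Mul(U, 2), -1)) = Mul(2, Add(Mul(2, U), -1)) = Mul(2, Add(-1, Mul(2, U))) = Add(-2, Mul(4, U)))
Function('P')(Y, J) = Pow(Add(Pow(J, 2), Pow(Y, 2)), Rational(1, 2))
Add(Function('P')(-27, Function('A')(8, 4)), Mul(-1, Function('a')(-81))) = Add(Pow(Add(Pow(Add(-2, Mul(4, 8)), 2), Pow(-27, 2)), Rational(1, 2)), Mul(-1, -81)) = Add(Pow(Add(Pow(Add(-2, 32), 2), 729), Rational(1, 2)), 81) = Add(Pow(Add(Pow(30, 2), 729), Rational(1, 2)), 81) = Add(Pow(Add(900, 729), Rational(1, 2)), 81) = Add(Pow(1629, Rational(1, 2)), 81) = Add(Mul(3, Pow(181, Rational(1, 2))), 81) = Add(81, Mul(3, Pow(181, Rational(1, 2))))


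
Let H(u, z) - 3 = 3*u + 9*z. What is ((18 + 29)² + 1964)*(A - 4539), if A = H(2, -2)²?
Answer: -18603234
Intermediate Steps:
H(u, z) = 3 + 3*u + 9*z (H(u, z) = 3 + (3*u + 9*z) = 3 + 3*u + 9*z)
A = 81 (A = (3 + 3*2 + 9*(-2))² = (3 + 6 - 18)² = (-9)² = 81)
((18 + 29)² + 1964)*(A - 4539) = ((18 + 29)² + 1964)*(81 - 4539) = (47² + 1964)*(-4458) = (2209 + 1964)*(-4458) = 4173*(-4458) = -18603234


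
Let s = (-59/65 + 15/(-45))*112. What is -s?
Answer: 27104/195 ≈ 138.99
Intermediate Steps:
s = -27104/195 (s = (-59*1/65 + 15*(-1/45))*112 = (-59/65 - 1/3)*112 = -242/195*112 = -27104/195 ≈ -138.99)
-s = -1*(-27104/195) = 27104/195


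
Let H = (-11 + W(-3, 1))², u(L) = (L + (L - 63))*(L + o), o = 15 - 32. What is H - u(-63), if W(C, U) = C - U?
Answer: -14895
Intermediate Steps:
o = -17
u(L) = (-63 + 2*L)*(-17 + L) (u(L) = (L + (L - 63))*(L - 17) = (L + (-63 + L))*(-17 + L) = (-63 + 2*L)*(-17 + L))
H = 225 (H = (-11 + (-3 - 1*1))² = (-11 + (-3 - 1))² = (-11 - 4)² = (-15)² = 225)
H - u(-63) = 225 - (1071 - 97*(-63) + 2*(-63)²) = 225 - (1071 + 6111 + 2*3969) = 225 - (1071 + 6111 + 7938) = 225 - 1*15120 = 225 - 15120 = -14895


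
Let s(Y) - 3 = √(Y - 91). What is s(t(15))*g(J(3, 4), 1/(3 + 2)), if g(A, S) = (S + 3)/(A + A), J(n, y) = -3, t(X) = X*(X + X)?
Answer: -8/5 - 8*√359/15 ≈ -11.705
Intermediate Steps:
t(X) = 2*X² (t(X) = X*(2*X) = 2*X²)
s(Y) = 3 + √(-91 + Y) (s(Y) = 3 + √(Y - 91) = 3 + √(-91 + Y))
g(A, S) = (3 + S)/(2*A) (g(A, S) = (3 + S)/((2*A)) = (3 + S)*(1/(2*A)) = (3 + S)/(2*A))
s(t(15))*g(J(3, 4), 1/(3 + 2)) = (3 + √(-91 + 2*15²))*((½)*(3 + 1/(3 + 2))/(-3)) = (3 + √(-91 + 2*225))*((½)*(-⅓)*(3 + 1/5)) = (3 + √(-91 + 450))*((½)*(-⅓)*(3 + ⅕)) = (3 + √359)*((½)*(-⅓)*(16/5)) = (3 + √359)*(-8/15) = -8/5 - 8*√359/15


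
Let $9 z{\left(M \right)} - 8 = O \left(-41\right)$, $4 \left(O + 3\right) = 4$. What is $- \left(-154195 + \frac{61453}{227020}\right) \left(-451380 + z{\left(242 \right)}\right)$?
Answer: $- \frac{1580033659495239}{22702} \approx -6.9599 \cdot 10^{10}$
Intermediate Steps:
$O = -2$ ($O = -3 + \frac{1}{4} \cdot 4 = -3 + 1 = -2$)
$z{\left(M \right)} = 10$ ($z{\left(M \right)} = \frac{8}{9} + \frac{\left(-2\right) \left(-41\right)}{9} = \frac{8}{9} + \frac{1}{9} \cdot 82 = \frac{8}{9} + \frac{82}{9} = 10$)
$- \left(-154195 + \frac{61453}{227020}\right) \left(-451380 + z{\left(242 \right)}\right) = - \left(-154195 + \frac{61453}{227020}\right) \left(-451380 + 10\right) = - \left(-154195 + 61453 \cdot \frac{1}{227020}\right) \left(-451370\right) = - \left(-154195 + \frac{61453}{227020}\right) \left(-451370\right) = - \frac{\left(-35005287447\right) \left(-451370\right)}{227020} = \left(-1\right) \frac{1580033659495239}{22702} = - \frac{1580033659495239}{22702}$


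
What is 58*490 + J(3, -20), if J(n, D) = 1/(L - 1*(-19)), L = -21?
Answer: 56839/2 ≈ 28420.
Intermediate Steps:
J(n, D) = -½ (J(n, D) = 1/(-21 - 1*(-19)) = 1/(-21 + 19) = 1/(-2) = -½)
58*490 + J(3, -20) = 58*490 - ½ = 28420 - ½ = 56839/2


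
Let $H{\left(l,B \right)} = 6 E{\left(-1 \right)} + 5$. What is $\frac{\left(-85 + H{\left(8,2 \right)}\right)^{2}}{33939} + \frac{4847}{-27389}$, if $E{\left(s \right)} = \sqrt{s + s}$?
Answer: $\frac{8815259}{929555271} - \frac{320 i \sqrt{2}}{11313} \approx 0.0094833 - 0.040003 i$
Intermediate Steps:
$E{\left(s \right)} = \sqrt{2} \sqrt{s}$ ($E{\left(s \right)} = \sqrt{2 s} = \sqrt{2} \sqrt{s}$)
$H{\left(l,B \right)} = 5 + 6 i \sqrt{2}$ ($H{\left(l,B \right)} = 6 \sqrt{2} \sqrt{-1} + 5 = 6 \sqrt{2} i + 5 = 6 i \sqrt{2} + 5 = 5 + 6 i \sqrt{2}$)
$\frac{\left(-85 + H{\left(8,2 \right)}\right)^{2}}{33939} + \frac{4847}{-27389} = \frac{\left(-85 + \left(5 + 6 i \sqrt{2}\right)\right)^{2}}{33939} + \frac{4847}{-27389} = \left(-80 + 6 i \sqrt{2}\right)^{2} \cdot \frac{1}{33939} + 4847 \left(- \frac{1}{27389}\right) = \frac{\left(-80 + 6 i \sqrt{2}\right)^{2}}{33939} - \frac{4847}{27389} = - \frac{4847}{27389} + \frac{\left(-80 + 6 i \sqrt{2}\right)^{2}}{33939}$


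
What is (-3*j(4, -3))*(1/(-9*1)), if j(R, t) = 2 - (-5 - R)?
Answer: 11/3 ≈ 3.6667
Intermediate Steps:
j(R, t) = 7 + R (j(R, t) = 2 + (5 + R) = 7 + R)
(-3*j(4, -3))*(1/(-9*1)) = (-3*(7 + 4))*(1/(-9*1)) = (-3*11)*(-⅑*1) = -33*(-⅑) = 11/3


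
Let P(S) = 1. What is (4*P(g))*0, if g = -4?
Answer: 0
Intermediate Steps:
(4*P(g))*0 = (4*1)*0 = 4*0 = 0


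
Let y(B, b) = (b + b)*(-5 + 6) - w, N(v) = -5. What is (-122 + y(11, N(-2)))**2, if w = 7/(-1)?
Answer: 15625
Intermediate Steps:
w = -7 (w = 7*(-1) = -7)
y(B, b) = 7 + 2*b (y(B, b) = (b + b)*(-5 + 6) - 1*(-7) = (2*b)*1 + 7 = 2*b + 7 = 7 + 2*b)
(-122 + y(11, N(-2)))**2 = (-122 + (7 + 2*(-5)))**2 = (-122 + (7 - 10))**2 = (-122 - 3)**2 = (-125)**2 = 15625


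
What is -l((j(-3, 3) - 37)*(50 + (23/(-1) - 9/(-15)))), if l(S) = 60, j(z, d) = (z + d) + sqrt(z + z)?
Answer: -60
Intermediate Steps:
j(z, d) = d + z + sqrt(2)*sqrt(z) (j(z, d) = (d + z) + sqrt(2*z) = (d + z) + sqrt(2)*sqrt(z) = d + z + sqrt(2)*sqrt(z))
-l((j(-3, 3) - 37)*(50 + (23/(-1) - 9/(-15)))) = -1*60 = -60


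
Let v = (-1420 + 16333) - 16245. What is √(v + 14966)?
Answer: √13634 ≈ 116.76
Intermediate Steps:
v = -1332 (v = 14913 - 16245 = -1332)
√(v + 14966) = √(-1332 + 14966) = √13634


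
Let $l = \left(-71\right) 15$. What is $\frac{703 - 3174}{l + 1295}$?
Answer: $- \frac{2471}{230} \approx -10.743$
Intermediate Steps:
$l = -1065$
$\frac{703 - 3174}{l + 1295} = \frac{703 - 3174}{-1065 + 1295} = - \frac{2471}{230}$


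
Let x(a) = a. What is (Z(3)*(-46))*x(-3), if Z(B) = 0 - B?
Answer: -414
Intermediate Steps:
Z(B) = -B
(Z(3)*(-46))*x(-3) = (-1*3*(-46))*(-3) = -3*(-46)*(-3) = 138*(-3) = -414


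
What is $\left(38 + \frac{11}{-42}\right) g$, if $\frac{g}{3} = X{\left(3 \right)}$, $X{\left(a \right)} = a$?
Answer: $\frac{4755}{14} \approx 339.64$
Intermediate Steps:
$g = 9$ ($g = 3 \cdot 3 = 9$)
$\left(38 + \frac{11}{-42}\right) g = \left(38 + \frac{11}{-42}\right) 9 = \left(38 + 11 \left(- \frac{1}{42}\right)\right) 9 = \left(38 - \frac{11}{42}\right) 9 = \frac{1585}{42} \cdot 9 = \frac{4755}{14}$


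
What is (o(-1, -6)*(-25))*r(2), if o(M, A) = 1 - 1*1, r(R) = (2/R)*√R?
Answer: 0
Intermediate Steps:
r(R) = 2/√R
o(M, A) = 0 (o(M, A) = 1 - 1 = 0)
(o(-1, -6)*(-25))*r(2) = (0*(-25))*(2/√2) = 0*(2*(√2/2)) = 0*√2 = 0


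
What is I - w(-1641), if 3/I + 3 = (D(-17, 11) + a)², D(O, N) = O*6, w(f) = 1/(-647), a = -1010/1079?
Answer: 14592399682/7979197311947 ≈ 0.0018288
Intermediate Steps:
a = -1010/1079 (a = -1010*1/1079 = -1010/1079 ≈ -0.93605)
w(f) = -1/647
D(O, N) = 6*O
I = 3492723/12332607901 (I = 3/(-3 + (6*(-17) - 1010/1079)²) = 3/(-3 + (-102 - 1010/1079)²) = 3/(-3 + (-111068/1079)²) = 3/(-3 + 12336100624/1164241) = 3/(12332607901/1164241) = 3*(1164241/12332607901) = 3492723/12332607901 ≈ 0.00028321)
I - w(-1641) = 3492723/12332607901 - 1*(-1/647) = 3492723/12332607901 + 1/647 = 14592399682/7979197311947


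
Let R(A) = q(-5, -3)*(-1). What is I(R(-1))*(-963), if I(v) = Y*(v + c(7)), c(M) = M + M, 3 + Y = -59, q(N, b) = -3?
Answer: 1015002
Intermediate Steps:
Y = -62 (Y = -3 - 59 = -62)
c(M) = 2*M
R(A) = 3 (R(A) = -3*(-1) = 3)
I(v) = -868 - 62*v (I(v) = -62*(v + 2*7) = -62*(v + 14) = -62*(14 + v) = -868 - 62*v)
I(R(-1))*(-963) = (-868 - 62*3)*(-963) = (-868 - 186)*(-963) = -1054*(-963) = 1015002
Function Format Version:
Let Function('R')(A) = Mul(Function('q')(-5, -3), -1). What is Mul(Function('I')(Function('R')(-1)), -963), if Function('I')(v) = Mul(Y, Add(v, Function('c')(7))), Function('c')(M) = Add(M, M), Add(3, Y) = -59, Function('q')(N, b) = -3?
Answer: 1015002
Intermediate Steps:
Y = -62 (Y = Add(-3, -59) = -62)
Function('c')(M) = Mul(2, M)
Function('R')(A) = 3 (Function('R')(A) = Mul(-3, -1) = 3)
Function('I')(v) = Add(-868, Mul(-62, v)) (Function('I')(v) = Mul(-62, Add(v, Mul(2, 7))) = Mul(-62, Add(v, 14)) = Mul(-62, Add(14, v)) = Add(-868, Mul(-62, v)))
Mul(Function('I')(Function('R')(-1)), -963) = Mul(Add(-868, Mul(-62, 3)), -963) = Mul(Add(-868, -186), -963) = Mul(-1054, -963) = 1015002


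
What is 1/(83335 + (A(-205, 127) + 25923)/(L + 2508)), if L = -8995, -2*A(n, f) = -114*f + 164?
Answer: 6487/540561065 ≈ 1.2000e-5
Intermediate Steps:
A(n, f) = -82 + 57*f (A(n, f) = -(-114*f + 164)/2 = -(164 - 114*f)/2 = -82 + 57*f)
1/(83335 + (A(-205, 127) + 25923)/(L + 2508)) = 1/(83335 + ((-82 + 57*127) + 25923)/(-8995 + 2508)) = 1/(83335 + ((-82 + 7239) + 25923)/(-6487)) = 1/(83335 + (7157 + 25923)*(-1/6487)) = 1/(83335 + 33080*(-1/6487)) = 1/(83335 - 33080/6487) = 1/(540561065/6487) = 6487/540561065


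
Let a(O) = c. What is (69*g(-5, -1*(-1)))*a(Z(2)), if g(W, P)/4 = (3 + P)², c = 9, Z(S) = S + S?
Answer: 39744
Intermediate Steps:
Z(S) = 2*S
a(O) = 9
g(W, P) = 4*(3 + P)²
(69*g(-5, -1*(-1)))*a(Z(2)) = (69*(4*(3 - 1*(-1))²))*9 = (69*(4*(3 + 1)²))*9 = (69*(4*4²))*9 = (69*(4*16))*9 = (69*64)*9 = 4416*9 = 39744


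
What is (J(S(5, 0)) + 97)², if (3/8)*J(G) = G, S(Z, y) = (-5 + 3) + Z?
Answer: 11025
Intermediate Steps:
S(Z, y) = -2 + Z
J(G) = 8*G/3
(J(S(5, 0)) + 97)² = (8*(-2 + 5)/3 + 97)² = ((8/3)*3 + 97)² = (8 + 97)² = 105² = 11025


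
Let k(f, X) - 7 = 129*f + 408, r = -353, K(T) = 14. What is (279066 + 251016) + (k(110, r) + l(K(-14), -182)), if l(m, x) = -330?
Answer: 544357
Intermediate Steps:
k(f, X) = 415 + 129*f (k(f, X) = 7 + (129*f + 408) = 7 + (408 + 129*f) = 415 + 129*f)
(279066 + 251016) + (k(110, r) + l(K(-14), -182)) = (279066 + 251016) + ((415 + 129*110) - 330) = 530082 + ((415 + 14190) - 330) = 530082 + (14605 - 330) = 530082 + 14275 = 544357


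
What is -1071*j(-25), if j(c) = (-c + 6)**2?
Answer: -1029231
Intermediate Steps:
j(c) = (6 - c)**2
-1071*j(-25) = -1071*(-6 - 25)**2 = -1071*(-31)**2 = -1071*961 = -1029231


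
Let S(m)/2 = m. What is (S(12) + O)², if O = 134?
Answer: 24964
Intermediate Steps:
S(m) = 2*m
(S(12) + O)² = (2*12 + 134)² = (24 + 134)² = 158² = 24964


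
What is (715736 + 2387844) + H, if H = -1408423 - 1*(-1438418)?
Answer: 3133575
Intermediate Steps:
H = 29995 (H = -1408423 + 1438418 = 29995)
(715736 + 2387844) + H = (715736 + 2387844) + 29995 = 3103580 + 29995 = 3133575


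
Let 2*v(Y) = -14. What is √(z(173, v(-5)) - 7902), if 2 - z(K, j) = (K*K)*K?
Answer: I*√5185617 ≈ 2277.2*I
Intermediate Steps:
v(Y) = -7 (v(Y) = (½)*(-14) = -7)
z(K, j) = 2 - K³ (z(K, j) = 2 - K*K*K = 2 - K²*K = 2 - K³)
√(z(173, v(-5)) - 7902) = √((2 - 1*173³) - 7902) = √((2 - 1*5177717) - 7902) = √((2 - 5177717) - 7902) = √(-5177715 - 7902) = √(-5185617) = I*√5185617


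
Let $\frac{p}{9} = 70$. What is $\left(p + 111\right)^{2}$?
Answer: $549081$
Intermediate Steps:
$p = 630$ ($p = 9 \cdot 70 = 630$)
$\left(p + 111\right)^{2} = \left(630 + 111\right)^{2} = 741^{2} = 549081$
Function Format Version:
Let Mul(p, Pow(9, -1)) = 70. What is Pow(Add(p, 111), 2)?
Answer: 549081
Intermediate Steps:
p = 630 (p = Mul(9, 70) = 630)
Pow(Add(p, 111), 2) = Pow(Add(630, 111), 2) = Pow(741, 2) = 549081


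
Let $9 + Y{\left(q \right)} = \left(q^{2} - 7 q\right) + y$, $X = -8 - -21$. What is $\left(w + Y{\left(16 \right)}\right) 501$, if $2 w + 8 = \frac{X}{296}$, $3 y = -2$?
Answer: $\frac{38662337}{592} \approx 65308.0$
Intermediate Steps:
$y = - \frac{2}{3}$ ($y = \frac{1}{3} \left(-2\right) = - \frac{2}{3} \approx -0.66667$)
$X = 13$ ($X = -8 + 21 = 13$)
$Y{\left(q \right)} = - \frac{29}{3} + q^{2} - 7 q$ ($Y{\left(q \right)} = -9 - \left(\frac{2}{3} - q^{2} + 7 q\right) = - \frac{29}{3} + q^{2} - 7 q$)
$w = - \frac{2355}{592}$ ($w = -4 + \frac{13 \cdot \frac{1}{296}}{2} = -4 + \frac{1}{2} \cdot \frac{13}{296} = -4 + \frac{13}{592} = - \frac{2355}{592} \approx -3.978$)
$\left(w + Y{\left(16 \right)}\right) 501 = \left(- \frac{2355}{592} - \left(\frac{365}{3} - 256\right)\right) 501 = \left(- \frac{2355}{592} - - \frac{403}{3}\right) 501 = \left(- \frac{2355}{592} + \frac{403}{3}\right) 501 = \frac{231511}{1776} \cdot 501 = \frac{38662337}{592}$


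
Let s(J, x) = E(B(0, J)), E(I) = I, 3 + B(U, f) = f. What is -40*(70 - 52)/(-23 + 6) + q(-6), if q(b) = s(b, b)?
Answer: 567/17 ≈ 33.353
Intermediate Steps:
B(U, f) = -3 + f
s(J, x) = -3 + J
q(b) = -3 + b
-40*(70 - 52)/(-23 + 6) + q(-6) = -40*(70 - 52)/(-23 + 6) + (-3 - 6) = -720/(-17) - 9 = -720*(-1)/17 - 9 = -40*(-18/17) - 9 = 720/17 - 9 = 567/17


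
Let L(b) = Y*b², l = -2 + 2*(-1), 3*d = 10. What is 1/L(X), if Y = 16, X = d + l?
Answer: 9/64 ≈ 0.14063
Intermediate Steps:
d = 10/3 (d = (⅓)*10 = 10/3 ≈ 3.3333)
l = -4 (l = -2 - 2 = -4)
X = -⅔ (X = 10/3 - 4 = -⅔ ≈ -0.66667)
L(b) = 16*b²
1/L(X) = 1/(16*(-⅔)²) = 1/(16*(4/9)) = 1/(64/9) = 9/64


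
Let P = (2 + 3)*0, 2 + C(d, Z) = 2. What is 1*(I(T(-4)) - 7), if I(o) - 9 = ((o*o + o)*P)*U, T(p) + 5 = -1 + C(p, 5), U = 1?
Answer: 2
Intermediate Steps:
C(d, Z) = 0 (C(d, Z) = -2 + 2 = 0)
P = 0 (P = 5*0 = 0)
T(p) = -6 (T(p) = -5 + (-1 + 0) = -5 - 1 = -6)
I(o) = 9 (I(o) = 9 + ((o*o + o)*0)*1 = 9 + ((o² + o)*0)*1 = 9 + ((o + o²)*0)*1 = 9 + 0*1 = 9 + 0 = 9)
1*(I(T(-4)) - 7) = 1*(9 - 7) = 1*2 = 2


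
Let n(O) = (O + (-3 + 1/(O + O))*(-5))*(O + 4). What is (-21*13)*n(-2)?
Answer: -15561/2 ≈ -7780.5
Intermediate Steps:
n(O) = (4 + O)*(15 + O - 5/(2*O)) (n(O) = (O + (-3 + 1/(2*O))*(-5))*(4 + O) = (O + (15 - 5/(2*O)))*(4 + O) = (15 + O - 5/(2*O))*(4 + O) = (4 + O)*(15 + O - 5/(2*O)))
(-21*13)*n(-2) = (-21*13)*(115/2 + (-2)² - 10/(-2) + 19*(-2)) = -273*(115/2 + 4 - 10*(-½) - 38) = -273*(115/2 + 4 + 5 - 38) = -273*57/2 = -15561/2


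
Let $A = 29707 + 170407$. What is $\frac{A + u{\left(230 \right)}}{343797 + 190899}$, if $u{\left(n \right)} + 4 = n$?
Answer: $\frac{16695}{44558} \approx 0.37468$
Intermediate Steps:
$A = 200114$
$u{\left(n \right)} = -4 + n$
$\frac{A + u{\left(230 \right)}}{343797 + 190899} = \frac{200114 + \left(-4 + 230\right)}{343797 + 190899} = \frac{200114 + 226}{534696} = 200340 \cdot \frac{1}{534696} = \frac{16695}{44558}$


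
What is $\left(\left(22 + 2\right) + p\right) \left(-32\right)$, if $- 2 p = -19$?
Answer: $-1072$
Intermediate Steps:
$p = \frac{19}{2}$ ($p = \left(- \frac{1}{2}\right) \left(-19\right) = \frac{19}{2} \approx 9.5$)
$\left(\left(22 + 2\right) + p\right) \left(-32\right) = \left(\left(22 + 2\right) + \frac{19}{2}\right) \left(-32\right) = \left(24 + \frac{19}{2}\right) \left(-32\right) = \frac{67}{2} \left(-32\right) = -1072$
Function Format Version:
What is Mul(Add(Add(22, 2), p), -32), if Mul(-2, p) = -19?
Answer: -1072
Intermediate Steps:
p = Rational(19, 2) (p = Mul(Rational(-1, 2), -19) = Rational(19, 2) ≈ 9.5000)
Mul(Add(Add(22, 2), p), -32) = Mul(Add(Add(22, 2), Rational(19, 2)), -32) = Mul(Add(24, Rational(19, 2)), -32) = Mul(Rational(67, 2), -32) = -1072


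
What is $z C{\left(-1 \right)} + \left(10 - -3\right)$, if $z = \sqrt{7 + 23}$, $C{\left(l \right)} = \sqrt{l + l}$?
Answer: $13 + 2 i \sqrt{15} \approx 13.0 + 7.746 i$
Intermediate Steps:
$C{\left(l \right)} = \sqrt{2} \sqrt{l}$ ($C{\left(l \right)} = \sqrt{2 l} = \sqrt{2} \sqrt{l}$)
$z = \sqrt{30} \approx 5.4772$
$z C{\left(-1 \right)} + \left(10 - -3\right) = \sqrt{30} \sqrt{2} \sqrt{-1} + \left(10 - -3\right) = \sqrt{30} \sqrt{2} i + \left(10 + 3\right) = \sqrt{30} i \sqrt{2} + 13 = 2 i \sqrt{15} + 13 = 13 + 2 i \sqrt{15}$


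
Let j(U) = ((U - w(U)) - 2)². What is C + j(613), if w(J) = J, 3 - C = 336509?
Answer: -336502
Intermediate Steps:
C = -336506 (C = 3 - 1*336509 = 3 - 336509 = -336506)
j(U) = 4 (j(U) = ((U - U) - 2)² = (0 - 2)² = (-2)² = 4)
C + j(613) = -336506 + 4 = -336502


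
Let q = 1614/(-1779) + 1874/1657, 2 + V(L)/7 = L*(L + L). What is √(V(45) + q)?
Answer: 2*√6839689471179238/982601 ≈ 168.33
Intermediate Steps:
V(L) = -14 + 14*L² (V(L) = -14 + 7*(L*(L + L)) = -14 + 7*(L*(2*L)) = -14 + 7*(2*L²) = -14 + 14*L²)
q = 219816/982601 (q = 1614*(-1/1779) + 1874*(1/1657) = -538/593 + 1874/1657 = 219816/982601 ≈ 0.22371)
√(V(45) + q) = √((-14 + 14*45²) + 219816/982601) = √((-14 + 14*2025) + 219816/982601) = √((-14 + 28350) + 219816/982601) = √(28336 + 219816/982601) = √(27843201752/982601) = 2*√6839689471179238/982601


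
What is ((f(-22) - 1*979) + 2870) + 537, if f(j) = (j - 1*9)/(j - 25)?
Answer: 114147/47 ≈ 2428.7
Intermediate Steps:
f(j) = (-9 + j)/(-25 + j) (f(j) = (j - 9)/(-25 + j) = (-9 + j)/(-25 + j))
((f(-22) - 1*979) + 2870) + 537 = (((-9 - 22)/(-25 - 22) - 1*979) + 2870) + 537 = ((-31/(-47) - 979) + 2870) + 537 = ((-1/47*(-31) - 979) + 2870) + 537 = ((31/47 - 979) + 2870) + 537 = (-45982/47 + 2870) + 537 = 88908/47 + 537 = 114147/47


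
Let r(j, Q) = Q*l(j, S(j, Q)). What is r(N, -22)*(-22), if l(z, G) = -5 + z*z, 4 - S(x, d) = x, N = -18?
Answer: 154396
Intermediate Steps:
S(x, d) = 4 - x
l(z, G) = -5 + z²
r(j, Q) = Q*(-5 + j²)
r(N, -22)*(-22) = -22*(-5 + (-18)²)*(-22) = -22*(-5 + 324)*(-22) = -22*319*(-22) = -7018*(-22) = 154396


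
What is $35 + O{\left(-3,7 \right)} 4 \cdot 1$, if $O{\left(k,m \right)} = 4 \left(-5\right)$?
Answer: $-45$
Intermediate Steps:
$O{\left(k,m \right)} = -20$
$35 + O{\left(-3,7 \right)} 4 \cdot 1 = 35 - 20 \cdot 4 \cdot 1 = 35 - 80 = -45$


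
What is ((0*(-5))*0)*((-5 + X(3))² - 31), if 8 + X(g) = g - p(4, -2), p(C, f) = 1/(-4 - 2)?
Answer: 0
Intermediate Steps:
p(C, f) = -⅙ (p(C, f) = 1/(-6) = -⅙)
X(g) = -47/6 + g (X(g) = -8 + (g - 1*(-⅙)) = -8 + (g + ⅙) = -8 + (⅙ + g) = -47/6 + g)
((0*(-5))*0)*((-5 + X(3))² - 31) = ((0*(-5))*0)*((-5 + (-47/6 + 3))² - 31) = (0*0)*((-5 - 29/6)² - 31) = 0*((-59/6)² - 31) = 0*(3481/36 - 31) = 0*(2365/36) = 0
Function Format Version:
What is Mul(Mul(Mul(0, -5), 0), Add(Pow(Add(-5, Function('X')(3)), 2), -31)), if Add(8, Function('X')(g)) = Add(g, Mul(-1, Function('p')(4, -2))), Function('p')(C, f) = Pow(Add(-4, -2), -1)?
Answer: 0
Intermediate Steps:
Function('p')(C, f) = Rational(-1, 6) (Function('p')(C, f) = Pow(-6, -1) = Rational(-1, 6))
Function('X')(g) = Add(Rational(-47, 6), g) (Function('X')(g) = Add(-8, Add(g, Mul(-1, Rational(-1, 6)))) = Add(-8, Add(g, Rational(1, 6))) = Add(-8, Add(Rational(1, 6), g)) = Add(Rational(-47, 6), g))
Mul(Mul(Mul(0, -5), 0), Add(Pow(Add(-5, Function('X')(3)), 2), -31)) = Mul(Mul(Mul(0, -5), 0), Add(Pow(Add(-5, Add(Rational(-47, 6), 3)), 2), -31)) = Mul(Mul(0, 0), Add(Pow(Add(-5, Rational(-29, 6)), 2), -31)) = Mul(0, Add(Pow(Rational(-59, 6), 2), -31)) = Mul(0, Add(Rational(3481, 36), -31)) = Mul(0, Rational(2365, 36)) = 0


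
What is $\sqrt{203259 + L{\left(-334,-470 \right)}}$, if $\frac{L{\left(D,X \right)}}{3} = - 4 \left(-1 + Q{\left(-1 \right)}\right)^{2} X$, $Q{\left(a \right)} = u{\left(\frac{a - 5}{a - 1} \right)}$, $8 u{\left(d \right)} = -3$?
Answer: $\frac{3 \sqrt{380306}}{4} \approx 462.52$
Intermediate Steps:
$u{\left(d \right)} = - \frac{3}{8}$ ($u{\left(d \right)} = \frac{1}{8} \left(-3\right) = - \frac{3}{8}$)
$Q{\left(a \right)} = - \frac{3}{8}$
$L{\left(D,X \right)} = - \frac{363 X}{16}$ ($L{\left(D,X \right)} = 3 - 4 \left(-1 - \frac{3}{8}\right)^{2} X = 3 - 4 \left(- \frac{11}{8}\right)^{2} X = 3 \left(-4\right) \frac{121}{64} X = 3 \left(- \frac{121 X}{16}\right) = - \frac{363 X}{16}$)
$\sqrt{203259 + L{\left(-334,-470 \right)}} = \sqrt{203259 - - \frac{85305}{8}} = \sqrt{203259 + \frac{85305}{8}} = \sqrt{\frac{1711377}{8}} = \frac{3 \sqrt{380306}}{4}$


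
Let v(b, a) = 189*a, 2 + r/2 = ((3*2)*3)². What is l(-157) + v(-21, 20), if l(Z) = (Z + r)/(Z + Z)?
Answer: 1186433/314 ≈ 3778.4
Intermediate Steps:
r = 644 (r = -4 + 2*((3*2)*3)² = -4 + 2*(6*3)² = -4 + 2*18² = -4 + 2*324 = -4 + 648 = 644)
l(Z) = (644 + Z)/(2*Z) (l(Z) = (Z + 644)/(Z + Z) = (644 + Z)/((2*Z)) = (644 + Z)*(1/(2*Z)) = (644 + Z)/(2*Z))
l(-157) + v(-21, 20) = (½)*(644 - 157)/(-157) + 189*20 = (½)*(-1/157)*487 + 3780 = -487/314 + 3780 = 1186433/314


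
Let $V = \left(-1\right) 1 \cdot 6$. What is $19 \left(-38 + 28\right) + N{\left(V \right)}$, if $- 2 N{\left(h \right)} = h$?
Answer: $-187$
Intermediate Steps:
$V = -6$ ($V = \left(-1\right) 6 = -6$)
$N{\left(h \right)} = - \frac{h}{2}$
$19 \left(-38 + 28\right) + N{\left(V \right)} = 19 \left(-38 + 28\right) - -3 = 19 \left(-10\right) + 3 = -190 + 3 = -187$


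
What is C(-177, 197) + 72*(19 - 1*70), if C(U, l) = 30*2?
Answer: -3612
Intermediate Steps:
C(U, l) = 60
C(-177, 197) + 72*(19 - 1*70) = 60 + 72*(19 - 1*70) = 60 + 72*(19 - 70) = 60 + 72*(-51) = 60 - 3672 = -3612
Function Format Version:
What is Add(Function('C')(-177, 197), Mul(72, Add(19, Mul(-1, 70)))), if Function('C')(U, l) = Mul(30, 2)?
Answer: -3612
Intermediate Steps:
Function('C')(U, l) = 60
Add(Function('C')(-177, 197), Mul(72, Add(19, Mul(-1, 70)))) = Add(60, Mul(72, Add(19, Mul(-1, 70)))) = Add(60, Mul(72, Add(19, -70))) = Add(60, Mul(72, -51)) = Add(60, -3672) = -3612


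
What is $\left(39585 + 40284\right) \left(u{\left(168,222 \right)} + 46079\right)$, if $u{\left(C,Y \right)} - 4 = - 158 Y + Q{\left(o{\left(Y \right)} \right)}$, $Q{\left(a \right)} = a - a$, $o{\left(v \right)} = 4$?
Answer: $879118083$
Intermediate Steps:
$Q{\left(a \right)} = 0$
$u{\left(C,Y \right)} = 4 - 158 Y$ ($u{\left(C,Y \right)} = 4 + \left(- 158 Y + 0\right) = 4 - 158 Y$)
$\left(39585 + 40284\right) \left(u{\left(168,222 \right)} + 46079\right) = \left(39585 + 40284\right) \left(\left(4 - 35076\right) + 46079\right) = 79869 \left(\left(4 - 35076\right) + 46079\right) = 79869 \left(-35072 + 46079\right) = 79869 \cdot 11007 = 879118083$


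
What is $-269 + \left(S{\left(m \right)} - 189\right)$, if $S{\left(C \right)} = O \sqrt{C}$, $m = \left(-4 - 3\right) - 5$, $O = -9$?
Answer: $-458 - 18 i \sqrt{3} \approx -458.0 - 31.177 i$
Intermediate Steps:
$m = -12$ ($m = -7 - 5 = -12$)
$S{\left(C \right)} = - 9 \sqrt{C}$
$-269 + \left(S{\left(m \right)} - 189\right) = -269 - \left(189 + 9 \sqrt{-12}\right) = -269 - \left(189 + 9 \cdot 2 i \sqrt{3}\right) = -269 - \left(189 + 18 i \sqrt{3}\right) = -458 - 18 i \sqrt{3}$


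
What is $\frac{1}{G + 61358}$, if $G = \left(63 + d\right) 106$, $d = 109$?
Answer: $\frac{1}{79590} \approx 1.2564 \cdot 10^{-5}$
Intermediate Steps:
$G = 18232$ ($G = \left(63 + 109\right) 106 = 172 \cdot 106 = 18232$)
$\frac{1}{G + 61358} = \frac{1}{18232 + 61358} = \frac{1}{79590}$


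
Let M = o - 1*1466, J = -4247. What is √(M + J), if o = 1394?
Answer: I*√4319 ≈ 65.719*I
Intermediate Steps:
M = -72 (M = 1394 - 1*1466 = 1394 - 1466 = -72)
√(M + J) = √(-72 - 4247) = √(-4319) = I*√4319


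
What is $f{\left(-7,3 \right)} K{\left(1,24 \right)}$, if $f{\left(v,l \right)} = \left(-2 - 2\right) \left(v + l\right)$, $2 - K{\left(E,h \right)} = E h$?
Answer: $-352$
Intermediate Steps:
$K{\left(E,h \right)} = 2 - E h$
$f{\left(v,l \right)} = - 4 l - 4 v$ ($f{\left(v,l \right)} = - 4 \left(l + v\right) = - 4 l - 4 v$)
$f{\left(-7,3 \right)} K{\left(1,24 \right)} = \left(\left(-4\right) 3 - -28\right) \left(2 - 1 \cdot 24\right) = \left(-12 + 28\right) \left(2 - 24\right) = 16 \left(-22\right) = -352$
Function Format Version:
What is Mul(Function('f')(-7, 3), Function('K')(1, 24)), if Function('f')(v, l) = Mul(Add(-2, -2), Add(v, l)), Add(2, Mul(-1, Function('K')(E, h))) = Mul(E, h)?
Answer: -352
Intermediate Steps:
Function('K')(E, h) = Add(2, Mul(-1, E, h)) (Function('K')(E, h) = Add(2, Mul(-1, Mul(E, h))) = Add(2, Mul(-1, E, h)))
Function('f')(v, l) = Add(Mul(-4, l), Mul(-4, v)) (Function('f')(v, l) = Mul(-4, Add(l, v)) = Add(Mul(-4, l), Mul(-4, v)))
Mul(Function('f')(-7, 3), Function('K')(1, 24)) = Mul(Add(Mul(-4, 3), Mul(-4, -7)), Add(2, Mul(-1, 1, 24))) = Mul(Add(-12, 28), Add(2, -24)) = Mul(16, -22) = -352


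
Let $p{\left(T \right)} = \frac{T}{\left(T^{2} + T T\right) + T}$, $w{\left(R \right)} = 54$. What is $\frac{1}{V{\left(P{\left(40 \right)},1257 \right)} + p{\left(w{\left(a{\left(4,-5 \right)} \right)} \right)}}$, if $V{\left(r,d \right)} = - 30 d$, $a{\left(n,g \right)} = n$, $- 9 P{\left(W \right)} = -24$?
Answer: $- \frac{109}{4110389} \approx -2.6518 \cdot 10^{-5}$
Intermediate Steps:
$P{\left(W \right)} = \frac{8}{3}$ ($P{\left(W \right)} = \left(- \frac{1}{9}\right) \left(-24\right) = \frac{8}{3}$)
$p{\left(T \right)} = \frac{T}{T + 2 T^{2}}$ ($p{\left(T \right)} = \frac{T}{\left(T^{2} + T^{2}\right) + T} = \frac{T}{2 T^{2} + T} = \frac{T}{T + 2 T^{2}}$)
$\frac{1}{V{\left(P{\left(40 \right)},1257 \right)} + p{\left(w{\left(a{\left(4,-5 \right)} \right)} \right)}} = \frac{1}{\left(-30\right) 1257 + \frac{1}{1 + 2 \cdot 54}} = \frac{1}{-37710 + \frac{1}{1 + 108}} = \frac{1}{-37710 + \frac{1}{109}} = \frac{1}{- \frac{4110389}{109}} = - \frac{109}{4110389}$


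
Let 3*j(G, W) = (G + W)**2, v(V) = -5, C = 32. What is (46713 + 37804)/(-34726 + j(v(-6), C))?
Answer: -84517/34483 ≈ -2.4510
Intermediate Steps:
j(G, W) = (G + W)**2/3
(46713 + 37804)/(-34726 + j(v(-6), C)) = (46713 + 37804)/(-34726 + (-5 + 32)**2/3) = 84517/(-34726 + (1/3)*27**2) = 84517/(-34726 + (1/3)*729) = 84517/(-34726 + 243) = 84517/(-34483) = 84517*(-1/34483) = -84517/34483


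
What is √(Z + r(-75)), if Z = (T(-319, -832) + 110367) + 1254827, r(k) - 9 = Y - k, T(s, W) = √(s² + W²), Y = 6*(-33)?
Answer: √(1365080 + √793985) ≈ 1168.7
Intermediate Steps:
Y = -198
T(s, W) = √(W² + s²)
r(k) = -189 - k (r(k) = 9 + (-198 - k) = -189 - k)
Z = 1365194 + √793985 (Z = (√((-832)² + (-319)²) + 110367) + 1254827 = (√(692224 + 101761) + 110367) + 1254827 = (√793985 + 110367) + 1254827 = (110367 + √793985) + 1254827 = 1365194 + √793985 ≈ 1.3661e+6)
√(Z + r(-75)) = √((1365194 + √793985) + (-189 - 1*(-75))) = √((1365194 + √793985) + (-189 + 75)) = √((1365194 + √793985) - 114) = √(1365080 + √793985)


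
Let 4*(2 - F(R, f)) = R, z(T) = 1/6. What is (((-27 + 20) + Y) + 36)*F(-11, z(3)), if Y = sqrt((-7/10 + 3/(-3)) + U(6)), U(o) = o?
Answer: 551/4 + 19*sqrt(430)/40 ≈ 147.60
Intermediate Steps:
z(T) = 1/6 (z(T) = 1*(1/6) = 1/6)
Y = sqrt(430)/10 (Y = sqrt((-7/10 + 3/(-3)) + 6) = sqrt((-7*1/10 + 3*(-1/3)) + 6) = sqrt((-7/10 - 1) + 6) = sqrt(-17/10 + 6) = sqrt(43/10) = sqrt(430)/10 ≈ 2.0736)
F(R, f) = 2 - R/4
(((-27 + 20) + Y) + 36)*F(-11, z(3)) = (((-27 + 20) + sqrt(430)/10) + 36)*(2 - 1/4*(-11)) = ((-7 + sqrt(430)/10) + 36)*(2 + 11/4) = (29 + sqrt(430)/10)*(19/4) = 551/4 + 19*sqrt(430)/40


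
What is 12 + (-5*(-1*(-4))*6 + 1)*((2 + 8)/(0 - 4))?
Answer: 619/2 ≈ 309.50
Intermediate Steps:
12 + (-5*(-1*(-4))*6 + 1)*((2 + 8)/(0 - 4)) = 12 + (-20*6 + 1)*(10/(-4)) = 12 + (-5*24 + 1)*(10*(-1/4)) = 12 + (-120 + 1)*(-5/2) = 12 - 119*(-5/2) = 12 + 595/2 = 619/2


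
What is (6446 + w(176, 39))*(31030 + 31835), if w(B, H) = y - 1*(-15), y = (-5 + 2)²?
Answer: 406736550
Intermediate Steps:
y = 9 (y = (-3)² = 9)
w(B, H) = 24 (w(B, H) = 9 - 1*(-15) = 9 + 15 = 24)
(6446 + w(176, 39))*(31030 + 31835) = (6446 + 24)*(31030 + 31835) = 6470*62865 = 406736550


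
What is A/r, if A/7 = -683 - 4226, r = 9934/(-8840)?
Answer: 151884460/4967 ≈ 30579.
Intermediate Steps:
r = -4967/4420 (r = 9934*(-1/8840) = -4967/4420 ≈ -1.1238)
A = -34363 (A = 7*(-683 - 4226) = 7*(-4909) = -34363)
A/r = -34363/(-4967/4420) = -34363*(-4420/4967) = 151884460/4967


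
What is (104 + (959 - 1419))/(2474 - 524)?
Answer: -178/975 ≈ -0.18256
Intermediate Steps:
(104 + (959 - 1419))/(2474 - 524) = (104 - 460)/1950 = -356*1/1950 = -178/975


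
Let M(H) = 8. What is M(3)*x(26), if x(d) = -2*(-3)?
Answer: 48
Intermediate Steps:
x(d) = 6
M(3)*x(26) = 8*6 = 48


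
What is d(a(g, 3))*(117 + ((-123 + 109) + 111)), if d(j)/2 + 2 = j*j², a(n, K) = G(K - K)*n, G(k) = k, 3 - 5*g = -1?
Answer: -856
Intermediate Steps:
g = ⅘ (g = ⅗ - ⅕*(-1) = ⅗ + ⅕ = ⅘ ≈ 0.80000)
a(n, K) = 0 (a(n, K) = (K - K)*n = 0*n = 0)
d(j) = -4 + 2*j³ (d(j) = -4 + 2*(j*j²) = -4 + 2*j³)
d(a(g, 3))*(117 + ((-123 + 109) + 111)) = (-4 + 2*0³)*(117 + ((-123 + 109) + 111)) = (-4 + 2*0)*(117 + (-14 + 111)) = (-4 + 0)*(117 + 97) = -4*214 = -856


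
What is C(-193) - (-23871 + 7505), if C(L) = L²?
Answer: 53615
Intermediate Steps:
C(-193) - (-23871 + 7505) = (-193)² - (-23871 + 7505) = 37249 - 1*(-16366) = 37249 + 16366 = 53615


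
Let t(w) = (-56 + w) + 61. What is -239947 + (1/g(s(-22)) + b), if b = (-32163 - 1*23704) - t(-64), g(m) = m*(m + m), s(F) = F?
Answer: -286290839/968 ≈ -2.9576e+5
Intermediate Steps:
t(w) = 5 + w
g(m) = 2*m**2 (g(m) = m*(2*m) = 2*m**2)
b = -55808 (b = (-32163 - 1*23704) - (5 - 64) = (-32163 - 23704) - 1*(-59) = -55867 + 59 = -55808)
-239947 + (1/g(s(-22)) + b) = -239947 + (1/(2*(-22)**2) - 55808) = -239947 + (1/(2*484) - 55808) = -239947 + (1/968 - 55808) = -239947 - 54022143/968 = -286290839/968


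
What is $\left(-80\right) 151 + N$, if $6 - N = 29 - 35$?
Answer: $-12068$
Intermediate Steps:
$N = 12$ ($N = 6 - \left(29 - 35\right) = 6 - -6 = 6 + 6 = 12$)
$\left(-80\right) 151 + N = \left(-80\right) 151 + 12 = -12080 + 12 = -12068$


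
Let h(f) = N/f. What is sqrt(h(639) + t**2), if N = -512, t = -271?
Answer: sqrt(3331908377)/213 ≈ 271.00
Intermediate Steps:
h(f) = -512/f
sqrt(h(639) + t**2) = sqrt(-512/639 + (-271)**2) = sqrt(-512*1/639 + 73441) = sqrt(-512/639 + 73441) = sqrt(46928287/639) = sqrt(3331908377)/213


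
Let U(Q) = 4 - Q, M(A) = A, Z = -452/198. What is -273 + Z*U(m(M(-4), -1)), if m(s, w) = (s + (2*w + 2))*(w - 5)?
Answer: -22507/99 ≈ -227.34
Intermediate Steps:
Z = -226/99 (Z = -452*1/198 = -226/99 ≈ -2.2828)
m(s, w) = (-5 + w)*(2 + s + 2*w) (m(s, w) = (s + (2 + 2*w))*(-5 + w) = (2 + s + 2*w)*(-5 + w) = (-5 + w)*(2 + s + 2*w))
-273 + Z*U(m(M(-4), -1)) = -273 - 226*(4 - (-10 - 8*(-1) - 5*(-4) + 2*(-1)² - 4*(-1)))/99 = -273 - 226*(4 - (-10 + 8 + 20 + 2*1 + 4))/99 = -273 - 226*(4 - (-10 + 8 + 20 + 2 + 4))/99 = -273 - 226*(4 - 1*24)/99 = -273 - 226*(4 - 24)/99 = -273 - 226/99*(-20) = -273 + 4520/99 = -22507/99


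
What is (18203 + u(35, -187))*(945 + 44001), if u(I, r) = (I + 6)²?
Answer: 893706264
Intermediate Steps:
u(I, r) = (6 + I)²
(18203 + u(35, -187))*(945 + 44001) = (18203 + (6 + 35)²)*(945 + 44001) = (18203 + 41²)*44946 = (18203 + 1681)*44946 = 19884*44946 = 893706264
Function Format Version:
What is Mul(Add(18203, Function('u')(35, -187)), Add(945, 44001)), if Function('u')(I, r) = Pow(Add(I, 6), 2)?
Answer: 893706264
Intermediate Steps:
Function('u')(I, r) = Pow(Add(6, I), 2)
Mul(Add(18203, Function('u')(35, -187)), Add(945, 44001)) = Mul(Add(18203, Pow(Add(6, 35), 2)), Add(945, 44001)) = Mul(Add(18203, Pow(41, 2)), 44946) = Mul(Add(18203, 1681), 44946) = Mul(19884, 44946) = 893706264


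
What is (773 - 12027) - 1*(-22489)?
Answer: 11235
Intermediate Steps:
(773 - 12027) - 1*(-22489) = -11254 + 22489 = 11235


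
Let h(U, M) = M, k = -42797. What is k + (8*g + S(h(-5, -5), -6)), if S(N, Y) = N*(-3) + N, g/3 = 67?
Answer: -41179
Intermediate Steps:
g = 201 (g = 3*67 = 201)
S(N, Y) = -2*N (S(N, Y) = -3*N + N = -2*N)
k + (8*g + S(h(-5, -5), -6)) = -42797 + (8*201 - 2*(-5)) = -42797 + (1608 + 10) = -42797 + 1618 = -41179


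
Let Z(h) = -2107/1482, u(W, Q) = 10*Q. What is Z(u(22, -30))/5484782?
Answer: -2107/8128446924 ≈ -2.5921e-7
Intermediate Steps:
Z(h) = -2107/1482 (Z(h) = -2107*1/1482 = -2107/1482)
Z(u(22, -30))/5484782 = -2107/1482/5484782 = -2107/1482*1/5484782 = -2107/8128446924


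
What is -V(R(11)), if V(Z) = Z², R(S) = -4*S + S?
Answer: -1089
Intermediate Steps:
R(S) = -3*S
-V(R(11)) = -(-3*11)² = -1*(-33)² = -1*1089 = -1089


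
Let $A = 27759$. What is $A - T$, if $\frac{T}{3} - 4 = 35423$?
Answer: $-78522$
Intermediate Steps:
$T = 106281$ ($T = 12 + 3 \cdot 35423 = 12 + 106269 = 106281$)
$A - T = 27759 - 106281 = -78522$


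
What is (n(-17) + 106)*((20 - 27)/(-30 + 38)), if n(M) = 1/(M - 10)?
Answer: -20027/216 ≈ -92.718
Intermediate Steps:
n(M) = 1/(-10 + M)
(n(-17) + 106)*((20 - 27)/(-30 + 38)) = (1/(-10 - 17) + 106)*((20 - 27)/(-30 + 38)) = (1/(-27) + 106)*(-7/8) = (-1/27 + 106)*(-7*1/8) = (2861/27)*(-7/8) = -20027/216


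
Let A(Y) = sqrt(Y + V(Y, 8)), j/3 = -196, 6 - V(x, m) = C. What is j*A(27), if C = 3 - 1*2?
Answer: -2352*sqrt(2) ≈ -3326.2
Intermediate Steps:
C = 1 (C = 3 - 2 = 1)
V(x, m) = 5 (V(x, m) = 6 - 1*1 = 6 - 1 = 5)
j = -588 (j = 3*(-196) = -588)
A(Y) = sqrt(5 + Y) (A(Y) = sqrt(Y + 5) = sqrt(5 + Y))
j*A(27) = -588*sqrt(5 + 27) = -2352*sqrt(2)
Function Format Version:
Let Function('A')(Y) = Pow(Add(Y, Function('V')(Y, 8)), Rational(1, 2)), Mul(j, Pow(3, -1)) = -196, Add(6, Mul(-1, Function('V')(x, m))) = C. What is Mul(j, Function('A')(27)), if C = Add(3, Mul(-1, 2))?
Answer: Mul(-2352, Pow(2, Rational(1, 2))) ≈ -3326.2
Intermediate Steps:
C = 1 (C = Add(3, -2) = 1)
Function('V')(x, m) = 5 (Function('V')(x, m) = Add(6, Mul(-1, 1)) = Add(6, -1) = 5)
j = -588 (j = Mul(3, -196) = -588)
Function('A')(Y) = Pow(Add(5, Y), Rational(1, 2)) (Function('A')(Y) = Pow(Add(Y, 5), Rational(1, 2)) = Pow(Add(5, Y), Rational(1, 2)))
Mul(j, Function('A')(27)) = Mul(-588, Pow(Add(5, 27), Rational(1, 2))) = Mul(-588, Pow(32, Rational(1, 2))) = Mul(-588, Mul(4, Pow(2, Rational(1, 2)))) = Mul(-2352, Pow(2, Rational(1, 2)))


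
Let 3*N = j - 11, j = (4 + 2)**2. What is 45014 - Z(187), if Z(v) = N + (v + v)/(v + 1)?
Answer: 12691037/282 ≈ 45004.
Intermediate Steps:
j = 36 (j = 6**2 = 36)
N = 25/3 (N = (36 - 11)/3 = (1/3)*25 = 25/3 ≈ 8.3333)
Z(v) = 25/3 + 2*v/(1 + v) (Z(v) = 25/3 + (v + v)/(v + 1) = 25/3 + (2*v)/(1 + v) = 25/3 + 2*v/(1 + v))
45014 - Z(187) = 45014 - (25 + 31*187)/(3*(1 + 187)) = 45014 - (25 + 5797)/(3*188) = 45014 - 5822/(3*188) = 45014 - 1*2911/282 = 45014 - 2911/282 = 12691037/282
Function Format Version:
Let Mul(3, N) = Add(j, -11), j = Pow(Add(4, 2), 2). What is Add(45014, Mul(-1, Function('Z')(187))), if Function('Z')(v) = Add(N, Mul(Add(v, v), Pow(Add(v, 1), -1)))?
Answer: Rational(12691037, 282) ≈ 45004.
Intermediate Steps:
j = 36 (j = Pow(6, 2) = 36)
N = Rational(25, 3) (N = Mul(Rational(1, 3), Add(36, -11)) = Mul(Rational(1, 3), 25) = Rational(25, 3) ≈ 8.3333)
Function('Z')(v) = Add(Rational(25, 3), Mul(2, v, Pow(Add(1, v), -1))) (Function('Z')(v) = Add(Rational(25, 3), Mul(Add(v, v), Pow(Add(v, 1), -1))) = Add(Rational(25, 3), Mul(Mul(2, v), Pow(Add(1, v), -1))) = Add(Rational(25, 3), Mul(2, v, Pow(Add(1, v), -1))))
Add(45014, Mul(-1, Function('Z')(187))) = Add(45014, Mul(-1, Mul(Rational(1, 3), Pow(Add(1, 187), -1), Add(25, Mul(31, 187))))) = Add(45014, Mul(-1, Mul(Rational(1, 3), Pow(188, -1), Add(25, 5797)))) = Add(45014, Mul(-1, Mul(Rational(1, 3), Rational(1, 188), 5822))) = Add(45014, Mul(-1, Rational(2911, 282))) = Add(45014, Rational(-2911, 282)) = Rational(12691037, 282)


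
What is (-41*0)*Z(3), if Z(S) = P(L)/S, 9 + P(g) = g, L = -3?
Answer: 0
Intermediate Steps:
P(g) = -9 + g
Z(S) = -12/S (Z(S) = (-9 - 3)/S = -12/S)
(-41*0)*Z(3) = (-41*0)*(-12/3) = 0*(-12*⅓) = 0*(-4) = 0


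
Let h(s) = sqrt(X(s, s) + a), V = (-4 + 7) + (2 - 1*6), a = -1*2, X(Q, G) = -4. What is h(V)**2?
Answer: -6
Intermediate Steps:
a = -2
V = -1 (V = 3 + (2 - 6) = 3 - 4 = -1)
h(s) = I*sqrt(6) (h(s) = sqrt(-4 - 2) = sqrt(-6) = I*sqrt(6))
h(V)**2 = (I*sqrt(6))**2 = -6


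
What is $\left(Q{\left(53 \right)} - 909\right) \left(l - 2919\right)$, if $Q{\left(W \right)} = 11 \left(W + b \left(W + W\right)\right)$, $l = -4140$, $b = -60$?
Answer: $496148874$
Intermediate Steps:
$Q{\left(W \right)} = - 1309 W$ ($Q{\left(W \right)} = 11 \left(W - 60 \left(W + W\right)\right) = 11 \left(W - 60 \cdot 2 W\right) = 11 \left(W - 120 W\right) = 11 \left(- 119 W\right) = - 1309 W$)
$\left(Q{\left(53 \right)} - 909\right) \left(l - 2919\right) = \left(\left(-1309\right) 53 - 909\right) \left(-4140 - 2919\right) = \left(-69377 - 909\right) \left(-7059\right) = \left(-70286\right) \left(-7059\right) = 496148874$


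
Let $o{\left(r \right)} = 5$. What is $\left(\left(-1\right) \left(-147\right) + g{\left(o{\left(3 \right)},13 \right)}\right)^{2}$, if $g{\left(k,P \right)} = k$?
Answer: $23104$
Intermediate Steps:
$\left(\left(-1\right) \left(-147\right) + g{\left(o{\left(3 \right)},13 \right)}\right)^{2} = \left(\left(-1\right) \left(-147\right) + 5\right)^{2} = \left(147 + 5\right)^{2} = 152^{2} = 23104$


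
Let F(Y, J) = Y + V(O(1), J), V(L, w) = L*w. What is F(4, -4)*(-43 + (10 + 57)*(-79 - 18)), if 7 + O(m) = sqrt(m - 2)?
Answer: -209344 + 26168*I ≈ -2.0934e+5 + 26168.0*I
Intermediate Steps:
O(m) = -7 + sqrt(-2 + m) (O(m) = -7 + sqrt(m - 2) = -7 + sqrt(-2 + m))
F(Y, J) = Y + J*(-7 + I) (F(Y, J) = Y + (-7 + sqrt(-2 + 1))*J = Y + (-7 + sqrt(-1))*J = Y + (-7 + I)*J = Y + J*(-7 + I))
F(4, -4)*(-43 + (10 + 57)*(-79 - 18)) = (4 - 1*(-4)*(7 - I))*(-43 + (10 + 57)*(-79 - 18)) = (4 + (28 - 4*I))*(-43 + 67*(-97)) = (32 - 4*I)*(-43 - 6499) = (32 - 4*I)*(-6542) = -209344 + 26168*I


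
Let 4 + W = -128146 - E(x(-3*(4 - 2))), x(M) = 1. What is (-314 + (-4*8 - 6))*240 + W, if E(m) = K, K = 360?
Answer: -212990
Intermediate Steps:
E(m) = 360
W = -128510 (W = -4 + (-128146 - 1*360) = -4 + (-128146 - 360) = -4 - 128506 = -128510)
(-314 + (-4*8 - 6))*240 + W = (-314 + (-4*8 - 6))*240 - 128510 = (-314 + (-32 - 6))*240 - 128510 = (-314 - 38)*240 - 128510 = -352*240 - 128510 = -84480 - 128510 = -212990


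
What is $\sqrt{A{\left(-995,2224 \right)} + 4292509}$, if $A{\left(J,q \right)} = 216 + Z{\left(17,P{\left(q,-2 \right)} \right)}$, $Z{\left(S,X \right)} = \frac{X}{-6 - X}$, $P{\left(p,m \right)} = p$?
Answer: $\frac{3 \sqrt{592980199805}}{1115} \approx 2071.9$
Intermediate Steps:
$A{\left(J,q \right)} = 216 - \frac{q}{6 + q}$
$\sqrt{A{\left(-995,2224 \right)} + 4292509} = \sqrt{\frac{1296 + 215 \cdot 2224}{6 + 2224} + 4292509} = \sqrt{\frac{1296 + 478160}{2230} + 4292509} = \sqrt{\frac{1}{2230} \cdot 479456 + 4292509} = \sqrt{\frac{239728}{1115} + 4292509} = \sqrt{\frac{4786387263}{1115}} = \frac{3 \sqrt{592980199805}}{1115}$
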